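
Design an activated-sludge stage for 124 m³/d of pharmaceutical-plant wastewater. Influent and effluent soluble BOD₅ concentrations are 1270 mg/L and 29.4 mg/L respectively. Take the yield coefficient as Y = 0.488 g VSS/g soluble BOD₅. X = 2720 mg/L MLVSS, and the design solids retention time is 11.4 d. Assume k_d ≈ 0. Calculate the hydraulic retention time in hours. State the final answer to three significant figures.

τ ≈ 60.9 h

Biomass mass balance (decay neglected): V·X = Y·Q·(S₀ − S)·θ_c, so V = 0.488 × 124 × (1270 − 29.4) × 11.4 / 2720 = 314.6 m³.
HRT = V/Q = 314.6 m³ / 124 m³·d⁻¹ = 2.537 d × 24 = 60.90 h.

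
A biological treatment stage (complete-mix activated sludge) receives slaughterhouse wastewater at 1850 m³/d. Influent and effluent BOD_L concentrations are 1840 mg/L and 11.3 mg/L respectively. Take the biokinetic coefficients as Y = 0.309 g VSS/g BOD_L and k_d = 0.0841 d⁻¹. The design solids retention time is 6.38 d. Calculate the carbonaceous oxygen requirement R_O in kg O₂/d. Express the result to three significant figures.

R_O ≈ 2420 kg O₂/d

The observed yield is Y_obs = Y/(1 + k_d·θ_c) = 0.309 / (1 + 0.0841 × 6.38) = 0.309 / 1.537 = 0.2011 g VSS per g BOD_L removed.
Mass of BOD_L removed per day: Q(S₀ − S) = 1850 × 1829 g/m³ = 3383 kg/d.
P_X = Y_obs·Q·(S₀ − S) = 0.2011 × 3383 = 680.3 kg VSS/d.
R_O = Q·ΔS − 1.42 P_X = 3383 − 966.1 = 2417 kg O₂/d.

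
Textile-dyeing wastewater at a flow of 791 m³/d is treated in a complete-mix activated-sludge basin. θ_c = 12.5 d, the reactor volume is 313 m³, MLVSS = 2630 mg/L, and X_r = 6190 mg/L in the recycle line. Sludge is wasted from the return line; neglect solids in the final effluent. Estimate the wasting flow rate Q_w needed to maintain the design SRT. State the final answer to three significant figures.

θ_c = V·X/(Q_w·X_r) when wasting from the recycle, so Q_w = V·X/(θ_c·X_r) = 313.0 × 2630 / (12.5 × 6190) = 10.64 m³/d.

Q_w ≈ 10.6 m³/d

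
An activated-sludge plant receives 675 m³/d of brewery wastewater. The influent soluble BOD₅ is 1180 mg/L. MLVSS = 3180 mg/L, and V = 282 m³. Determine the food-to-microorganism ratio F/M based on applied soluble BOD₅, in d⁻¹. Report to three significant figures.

F/M = applied load / biomass = Q·S₀/(V·X) = 675 × 1180 / (282.0 × 3180) = 0.8882 d⁻¹.

F/M ≈ 0.888 d⁻¹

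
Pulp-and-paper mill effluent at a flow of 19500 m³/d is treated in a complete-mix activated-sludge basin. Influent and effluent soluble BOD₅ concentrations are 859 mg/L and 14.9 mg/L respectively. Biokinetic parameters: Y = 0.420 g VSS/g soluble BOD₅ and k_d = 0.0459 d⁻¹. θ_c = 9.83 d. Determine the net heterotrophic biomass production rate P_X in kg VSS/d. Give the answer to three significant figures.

P_X ≈ 4760 kg VSS/d

Y_obs = Y / (1 + k_d θ_c) = 0.420 / (1 + 0.0459 × 9.83) = 0.420 / 1.451 = 0.2894.
Substrate removed = Q·(S₀ − S) = 19500 m³/d × (859 − 14.9) g/m³ = 1.65×10^7 g/d = 16460 kg/d.
P_X = Y_obs · Q(S₀ − S) = 0.2894 × 16460 = 4764 kg VSS/d.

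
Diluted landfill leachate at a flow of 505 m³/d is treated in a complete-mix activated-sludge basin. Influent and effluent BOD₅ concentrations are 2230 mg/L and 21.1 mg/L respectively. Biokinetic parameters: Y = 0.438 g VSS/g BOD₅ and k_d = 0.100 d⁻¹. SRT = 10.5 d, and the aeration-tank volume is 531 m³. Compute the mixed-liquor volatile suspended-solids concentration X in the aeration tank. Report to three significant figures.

X ≈ 4710 mg/L

From V·X·(1 + k_d·θ_c) = Y·Q·(S₀ − S)·θ_c: X = 0.438 × 505 × (2230 − 21.1) × 10.5 / [531 × (1 + 0.100 × 10.5)] = 4713 mg/L.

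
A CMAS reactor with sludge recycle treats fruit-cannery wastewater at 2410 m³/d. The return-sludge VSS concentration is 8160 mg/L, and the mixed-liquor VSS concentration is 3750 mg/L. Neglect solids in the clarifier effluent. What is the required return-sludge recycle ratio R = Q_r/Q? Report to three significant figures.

R ≈ 0.850

Solids balance on the clarifier gives (1+R)X = R·X_r, so R = X/(X_r − X) = 3750 / (8160 − 3750) = 0.8503.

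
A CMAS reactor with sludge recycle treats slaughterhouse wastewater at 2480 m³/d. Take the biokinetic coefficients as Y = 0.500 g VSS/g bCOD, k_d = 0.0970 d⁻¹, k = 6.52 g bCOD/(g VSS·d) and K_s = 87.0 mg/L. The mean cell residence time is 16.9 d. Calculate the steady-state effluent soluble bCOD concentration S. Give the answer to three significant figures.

For a completely mixed reactor with recycle the Lawrence–McCarty relation gives S = K_s·(1 + k_d·θ_c) / [θ_c·(Y·k − k_d) − 1] = 87.0 × (1 + 0.0970 × 16.9) / [16.9 × (0.500 × 6.52 − 0.0970) − 1] = 229.6 / 52.45 = 4.377 mg/L.

S ≈ 4.38 mg/L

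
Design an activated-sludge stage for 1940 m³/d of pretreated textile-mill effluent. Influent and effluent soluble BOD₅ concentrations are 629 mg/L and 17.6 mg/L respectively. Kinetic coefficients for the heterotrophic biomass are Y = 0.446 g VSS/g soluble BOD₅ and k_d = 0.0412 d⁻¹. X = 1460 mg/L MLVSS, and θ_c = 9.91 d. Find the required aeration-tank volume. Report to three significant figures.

V ≈ 2550 m³

Steady-state biomass mass balance: V·X·(1 + k_d·θ_c) = Y·Q·(S₀ − S)·θ_c, so V = 0.446 × 1940 × (629 − 17.6) × 9.91 / [1460 × (1 + 0.0412 × 9.91)] = 5.24×10^6 / 2056 = 2550 m³.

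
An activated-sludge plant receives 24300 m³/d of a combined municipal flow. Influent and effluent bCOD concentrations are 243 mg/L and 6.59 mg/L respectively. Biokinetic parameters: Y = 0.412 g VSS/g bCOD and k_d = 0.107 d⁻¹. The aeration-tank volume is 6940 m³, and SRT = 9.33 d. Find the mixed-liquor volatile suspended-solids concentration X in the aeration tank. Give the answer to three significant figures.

X = Y·Q·ΔS·θ_c / [V·(1 + k_d θ_c)] = 0.412 × 24300 × (243 − 6.59) × 9.33 / [6940 × (1 + 0.107 × 9.33)] = 1592 mg/L.

X ≈ 1590 mg/L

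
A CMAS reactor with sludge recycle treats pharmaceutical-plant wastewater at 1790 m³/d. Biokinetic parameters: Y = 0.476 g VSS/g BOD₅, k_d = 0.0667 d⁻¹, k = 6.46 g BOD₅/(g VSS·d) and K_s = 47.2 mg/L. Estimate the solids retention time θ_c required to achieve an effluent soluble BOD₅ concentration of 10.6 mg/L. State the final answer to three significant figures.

From 1/θ_c = Y·k·S/(K_s + S) − k_d: Y·k·S/(K_s+S) = 0.476 × 6.46 × 10.6 / (47.2 + 10.6) = 0.5639 d⁻¹.
θ_c = 1/(μ − k_d) = 1/(0.5639 − 0.0667) = 1/0.4972 = 2.011 d.

θ_c ≈ 2.01 d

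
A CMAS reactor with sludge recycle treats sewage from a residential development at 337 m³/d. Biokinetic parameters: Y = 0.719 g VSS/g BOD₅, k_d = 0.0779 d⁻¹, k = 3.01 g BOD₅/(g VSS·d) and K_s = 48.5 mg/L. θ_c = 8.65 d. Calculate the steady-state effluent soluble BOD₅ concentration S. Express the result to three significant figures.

S ≈ 4.76 mg/L

From the Monod/SRT balance for a CMAS, S = K_s·(1+k_d θ_c)/[θ_c·(Y k − k_d) − 1] = 48.5 × (1 + 0.0779 × 8.65) / [8.65 × (0.719 × 3.01 − 0.0779) − 1] = 81.18 / 17.05 = 4.762 mg/L.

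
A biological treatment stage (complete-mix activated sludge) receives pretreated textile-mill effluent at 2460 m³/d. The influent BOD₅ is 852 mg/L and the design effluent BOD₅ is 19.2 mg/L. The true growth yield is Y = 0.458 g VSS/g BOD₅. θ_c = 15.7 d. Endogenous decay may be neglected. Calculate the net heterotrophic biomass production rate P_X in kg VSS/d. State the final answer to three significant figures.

No decay correction is needed, so Y_obs = Y = 0.458.
Q·(S₀ − S) = 2460 × (852 − 19.2) × 10⁻³ = 2049 kg/d removed.
Net biomass production P_X = Y_obs × Q·(S₀ − S) = 0.4580 × 2049 = 938.3 kg VSS/d.

P_X ≈ 938 kg VSS/d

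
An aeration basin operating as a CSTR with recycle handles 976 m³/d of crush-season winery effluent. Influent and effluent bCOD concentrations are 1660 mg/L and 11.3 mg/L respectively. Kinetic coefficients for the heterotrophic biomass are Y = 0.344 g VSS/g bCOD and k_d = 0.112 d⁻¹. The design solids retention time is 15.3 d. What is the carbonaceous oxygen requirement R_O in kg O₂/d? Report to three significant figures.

R_O ≈ 1320 kg O₂/d

Observed yield with endogenous decay: Y_obs = Y / (1 + k_d·θ_c) = 0.344 / (1 + 0.112 × 15.3) = 0.344 / 2.714 = 0.1268 g VSS/g bCOD.
Mass of bCOD removed per day: Q(S₀ − S) = 976 × 1649 g/m³ = 1609 kg/d.
Net sludge production P_X = 0.1268 × 1609 = 204.0 kg VSS/d.
Carbonaceous O₂ demand = substrate oxidised − cell-mass equivalent = 1609 − 1.42 × 204.0 = 1319 kg O₂/d.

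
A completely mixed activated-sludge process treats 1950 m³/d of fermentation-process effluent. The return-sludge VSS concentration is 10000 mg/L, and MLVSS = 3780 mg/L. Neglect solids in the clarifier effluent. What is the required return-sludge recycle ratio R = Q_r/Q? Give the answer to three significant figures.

R ≈ 0.608

Mass balance around the secondary clarifier (neglecting effluent solids): R = X / (X_r − X) = 3780 / (10000 − 3780) = 0.6077.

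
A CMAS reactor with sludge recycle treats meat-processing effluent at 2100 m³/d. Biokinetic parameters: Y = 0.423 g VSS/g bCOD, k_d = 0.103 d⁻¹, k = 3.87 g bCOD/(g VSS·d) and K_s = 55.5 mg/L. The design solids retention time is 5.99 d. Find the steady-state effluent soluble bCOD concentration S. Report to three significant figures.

S ≈ 11.0 mg/L

From the Monod/SRT balance for a CMAS, S = K_s·(1+k_d θ_c)/[θ_c·(Y k − k_d) − 1] = 55.5 × (1 + 0.103 × 5.99) / [5.99 × (0.423 × 3.87 − 0.103) − 1] = 89.74 / 8.189 = 10.96 mg/L.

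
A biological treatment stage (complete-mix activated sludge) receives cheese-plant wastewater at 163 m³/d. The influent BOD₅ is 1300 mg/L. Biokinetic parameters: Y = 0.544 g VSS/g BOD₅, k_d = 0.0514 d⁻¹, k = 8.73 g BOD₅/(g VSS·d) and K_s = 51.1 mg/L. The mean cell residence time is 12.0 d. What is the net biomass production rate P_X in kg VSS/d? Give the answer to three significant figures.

P_X ≈ 71.2 kg VSS/d

From the Monod/SRT balance for a CMAS, S = K_s·(1+k_d θ_c)/[θ_c·(Y k − k_d) − 1] = 51.1 × (1 + 0.0514 × 12.0) / [12.0 × (0.544 × 8.73 − 0.0514) − 1] = 82.62 / 55.37 = 1.492 mg/L.
Correct the yield for decay: Y_obs = Y/(1 + k_d θ_c) = 0.544 / (1 + 0.0514 × 12.0) = 0.544 / 1.617 = 0.3365.
Mass of BOD₅ removed per day: Q(S₀ − S) = 163 × 1299 g/m³ = 211.7 kg/d.
Biomass produced: P_X = Y_obs·Q·ΔS = 0.3365 × 211.7 ≈ 71.22 kg VSS/d.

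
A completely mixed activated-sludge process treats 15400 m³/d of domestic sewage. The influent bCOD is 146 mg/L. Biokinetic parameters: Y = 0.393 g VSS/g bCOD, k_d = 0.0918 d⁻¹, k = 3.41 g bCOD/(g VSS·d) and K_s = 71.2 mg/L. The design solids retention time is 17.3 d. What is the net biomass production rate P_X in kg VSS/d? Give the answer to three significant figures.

For a completely mixed reactor with recycle the Lawrence–McCarty relation gives S = K_s·(1 + k_d·θ_c) / [θ_c·(Y·k − k_d) − 1] = 71.2 × (1 + 0.0918 × 17.3) / [17.3 × (0.393 × 3.41 − 0.0918) − 1] = 184.3 / 20.60 = 8.947 mg/L.
Observed yield with endogenous decay: Y_obs = Y / (1 + k_d·θ_c) = 0.393 / (1 + 0.0918 × 17.3) = 0.393 / 2.588 = 0.1518 g VSS/g bCOD.
Substrate removed = Q·(S₀ − S) = 15400 m³/d × (146 − 8.95) g/m³ = 2.11×10^6 g/d = 2111 kg/d.
Biomass produced: P_X = Y_obs·Q·ΔS = 0.1518 × 2111 ≈ 320.5 kg VSS/d.

P_X ≈ 320 kg VSS/d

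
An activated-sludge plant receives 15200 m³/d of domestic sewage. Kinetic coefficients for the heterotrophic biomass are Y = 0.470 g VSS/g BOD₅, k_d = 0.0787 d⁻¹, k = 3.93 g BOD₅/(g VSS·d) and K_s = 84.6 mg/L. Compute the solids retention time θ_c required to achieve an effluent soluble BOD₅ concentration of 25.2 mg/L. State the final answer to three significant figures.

θ_c ≈ 2.90 d

From 1/θ_c = Y·k·S/(K_s + S) − k_d: Y·k·S/(K_s+S) = 0.470 × 3.93 × 25.2 / (84.6 + 25.2) = 0.4239 d⁻¹.
θ_c = 1/(μ − k_d) = 1/(0.4239 − 0.0787) = 1/0.3452 = 2.897 d.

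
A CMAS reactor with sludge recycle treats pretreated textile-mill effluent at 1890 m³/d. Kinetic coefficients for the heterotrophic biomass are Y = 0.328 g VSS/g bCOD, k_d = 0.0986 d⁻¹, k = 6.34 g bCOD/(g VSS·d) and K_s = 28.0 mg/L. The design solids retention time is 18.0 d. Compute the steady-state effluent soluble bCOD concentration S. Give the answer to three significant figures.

S ≈ 2.24 mg/L

For a completely mixed reactor with recycle the Lawrence–McCarty relation gives S = K_s·(1 + k_d·θ_c) / [θ_c·(Y·k − k_d) − 1] = 28.0 × (1 + 0.0986 × 18.0) / [18.0 × (0.328 × 6.34 − 0.0986) − 1] = 77.69 / 34.66 = 2.242 mg/L.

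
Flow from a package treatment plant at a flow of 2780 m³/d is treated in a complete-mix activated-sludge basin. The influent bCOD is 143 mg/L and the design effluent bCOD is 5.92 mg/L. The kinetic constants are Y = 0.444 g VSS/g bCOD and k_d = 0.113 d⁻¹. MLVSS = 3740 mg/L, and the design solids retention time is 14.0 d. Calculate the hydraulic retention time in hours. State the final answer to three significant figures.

Rearranging the biomass balance for a CMAS with decay, V = Y·Q·ΔS·θ_c / [X·(1+k_d θ_c)] = 0.444 × 2780 × (143 − 5.92) × 14.0 / [3740 × (1 + 0.113 × 14.0)] = 2.37×10^6 / 9657 = 245.3 m³.
τ = V/Q = 245.3/2780 = 0.08824 d, or 2.118 h.

τ ≈ 2.12 h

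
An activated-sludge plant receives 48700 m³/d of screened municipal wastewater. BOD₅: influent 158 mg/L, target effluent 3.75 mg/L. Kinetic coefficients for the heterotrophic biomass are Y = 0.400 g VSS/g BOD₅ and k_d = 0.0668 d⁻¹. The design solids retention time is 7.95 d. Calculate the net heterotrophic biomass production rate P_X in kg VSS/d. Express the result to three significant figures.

P_X ≈ 1960 kg VSS/d

Correct the yield for decay: Y_obs = Y/(1 + k_d θ_c) = 0.400 / (1 + 0.0668 × 7.95) = 0.400 / 1.531 = 0.2613.
Q·(S₀ − S) = 48700 × (158 − 3.75) × 10⁻³ = 7512 kg/d removed.
Biomass produced: P_X = Y_obs·Q·ΔS = 0.2613 × 7512 ≈ 1963 kg VSS/d.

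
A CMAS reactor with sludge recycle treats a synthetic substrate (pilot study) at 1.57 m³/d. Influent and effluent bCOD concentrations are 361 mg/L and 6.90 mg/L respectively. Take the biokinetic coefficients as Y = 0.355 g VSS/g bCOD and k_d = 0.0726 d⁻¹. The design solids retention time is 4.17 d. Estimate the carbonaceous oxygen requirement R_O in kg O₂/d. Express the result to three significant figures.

R_O ≈ 0.341 kg O₂/d

Y_obs = Y / (1 + k_d θ_c) = 0.355 / (1 + 0.0726 × 4.17) = 0.355 / 1.303 = 0.2725.
ΔS = 361 − 6.90 = 354.1 mg/L, so the substrate removal rate is 1.57 × 354.1/1000 = 0.5559 kg bCOD/d.
Biomass synthesised: P_X = Y_obs × 0.5559 = 0.1515 kg VSS/d.
Carbonaceous O₂ demand = substrate oxidised − cell-mass equivalent = 0.5559 − 1.42 × 0.1515 = 0.3408 kg O₂/d.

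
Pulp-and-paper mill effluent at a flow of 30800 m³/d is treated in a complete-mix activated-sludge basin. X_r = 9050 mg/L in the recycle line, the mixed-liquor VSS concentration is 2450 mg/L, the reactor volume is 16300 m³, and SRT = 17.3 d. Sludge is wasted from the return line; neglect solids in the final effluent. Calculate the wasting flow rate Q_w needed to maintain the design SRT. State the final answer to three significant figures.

Q_w ≈ 255 m³/d

θ_c = V·X/(Q_w·X_r) when wasting from the recycle, so Q_w = V·X/(θ_c·X_r) = 16300 × 2450 / (17.3 × 9050) = 255.1 m³/d.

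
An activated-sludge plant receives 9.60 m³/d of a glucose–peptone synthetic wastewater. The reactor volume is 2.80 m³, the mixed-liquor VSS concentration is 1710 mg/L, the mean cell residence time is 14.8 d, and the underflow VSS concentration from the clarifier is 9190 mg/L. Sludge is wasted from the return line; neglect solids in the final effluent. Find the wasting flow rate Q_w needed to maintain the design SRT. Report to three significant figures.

Q_w ≈ 0.0352 m³/d

θ_c = V·X/(Q_w·X_r) when wasting from the recycle, so Q_w = V·X/(θ_c·X_r) = 2.800 × 1710 / (14.8 × 9190) = 0.03520 m³/d.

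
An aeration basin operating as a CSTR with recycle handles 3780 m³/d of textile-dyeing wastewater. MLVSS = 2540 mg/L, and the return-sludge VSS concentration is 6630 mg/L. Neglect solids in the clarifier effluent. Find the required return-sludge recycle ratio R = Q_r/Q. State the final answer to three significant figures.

R ≈ 0.621

Mass balance around the secondary clarifier (neglecting effluent solids): R = X / (X_r − X) = 2540 / (6630 − 2540) = 0.6210.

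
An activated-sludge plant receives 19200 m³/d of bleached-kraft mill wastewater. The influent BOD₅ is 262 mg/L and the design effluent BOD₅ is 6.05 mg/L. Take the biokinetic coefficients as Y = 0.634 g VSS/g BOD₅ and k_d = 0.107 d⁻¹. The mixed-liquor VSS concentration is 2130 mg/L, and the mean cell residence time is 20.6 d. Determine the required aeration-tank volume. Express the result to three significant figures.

From the SRT design equation V = Y Q (S₀−S) θ_c / [X (1 + k_d θ_c)] = 0.634 × 19200 × (262 − 6.05) × 20.6 / [2130 × (1 + 0.107 × 20.6)] = 6.42×10^7 / 6825 = 9404 m³.

V ≈ 9400 m³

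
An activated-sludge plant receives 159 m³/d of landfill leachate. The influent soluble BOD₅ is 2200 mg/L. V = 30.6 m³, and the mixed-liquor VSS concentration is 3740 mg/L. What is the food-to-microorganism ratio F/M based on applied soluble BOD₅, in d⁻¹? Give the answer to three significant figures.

F/M = applied load / biomass = Q·S₀/(V·X) = 159 × 2200 / (30.60 × 3740) = 3.057 d⁻¹.

F/M ≈ 3.06 d⁻¹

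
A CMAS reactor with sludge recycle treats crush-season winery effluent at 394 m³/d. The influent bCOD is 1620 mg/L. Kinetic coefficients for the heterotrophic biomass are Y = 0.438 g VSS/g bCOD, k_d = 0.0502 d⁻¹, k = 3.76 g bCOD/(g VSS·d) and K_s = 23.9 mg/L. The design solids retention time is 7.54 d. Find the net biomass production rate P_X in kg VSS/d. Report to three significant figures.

For a completely mixed reactor with recycle the Lawrence–McCarty relation gives S = K_s·(1 + k_d·θ_c) / [θ_c·(Y·k − k_d) − 1] = 23.9 × (1 + 0.0502 × 7.54) / [7.54 × (0.438 × 3.76 − 0.0502) − 1] = 32.95 / 11.04 = 2.985 mg/L.
The observed yield is Y_obs = Y/(1 + k_d·θ_c) = 0.438 / (1 + 0.0502 × 7.54) = 0.438 / 1.379 = 0.3177 g VSS per g bCOD removed.
Substrate removed = Q·(S₀ − S) = 394 m³/d × (1620 − 2.98) g/m³ = 6.37×10^5 g/d = 637.1 kg/d.
So the net sludge growth is P_X = 0.3177 × 637.1 = 202.4 kg VSS/d.

P_X ≈ 202 kg VSS/d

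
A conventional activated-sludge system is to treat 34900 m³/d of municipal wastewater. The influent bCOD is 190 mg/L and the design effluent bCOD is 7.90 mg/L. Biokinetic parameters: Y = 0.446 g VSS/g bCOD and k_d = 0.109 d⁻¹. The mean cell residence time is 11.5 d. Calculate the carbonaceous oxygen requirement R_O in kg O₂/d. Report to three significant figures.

Y_obs = Y / (1 + k_d θ_c) = 0.446 / (1 + 0.109 × 11.5) = 0.446 / 2.253 = 0.1979.
ΔS = 190 − 7.90 = 182.1 mg/L, so the substrate removal rate is 34900 × 182.1/1000 = 6355 kg bCOD/d.
Biomass synthesised: P_X = Y_obs × 6355 = 1258 kg VSS/d.
R_O = Q·(S₀ − S) − 1.42·P_X = 6355 − 1.42 × 1258 = 4569 kg O₂/d.

R_O ≈ 4570 kg O₂/d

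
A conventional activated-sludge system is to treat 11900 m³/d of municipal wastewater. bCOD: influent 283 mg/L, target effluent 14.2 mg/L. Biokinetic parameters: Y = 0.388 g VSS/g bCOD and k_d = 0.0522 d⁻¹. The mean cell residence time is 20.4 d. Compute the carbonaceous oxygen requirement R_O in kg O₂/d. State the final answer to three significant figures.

Y_obs = Y / (1 + k_d θ_c) = 0.388 / (1 + 0.0522 × 20.4) = 0.388 / 2.065 = 0.1879.
ΔS = 283 − 14.2 = 268.8 mg/L, so the substrate removal rate is 11900 × 268.8/1000 = 3199 kg bCOD/d.
P_X = Y_obs·Q·(S₀ − S) = 0.1879 × 3199 = 601.1 kg VSS/d.
R_O = Q·(S₀ − S) − 1.42·P_X = 3199 − 1.42 × 601.1 = 2345 kg O₂/d.

R_O ≈ 2350 kg O₂/d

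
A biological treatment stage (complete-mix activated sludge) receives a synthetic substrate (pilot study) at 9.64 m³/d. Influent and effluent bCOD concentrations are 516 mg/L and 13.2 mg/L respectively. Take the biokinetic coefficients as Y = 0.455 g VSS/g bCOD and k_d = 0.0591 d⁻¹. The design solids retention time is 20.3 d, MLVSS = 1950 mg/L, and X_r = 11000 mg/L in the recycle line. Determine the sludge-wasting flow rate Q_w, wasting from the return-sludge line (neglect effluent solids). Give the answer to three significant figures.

Steady-state biomass mass balance: V·X·(1 + k_d·θ_c) = Y·Q·(S₀ − S)·θ_c, so V = 0.455 × 9.64 × (516 − 13.2) × 20.3 / [1950 × (1 + 0.0591 × 20.3)] = 4.48×10^4 / 4289 = 10.44 m³.
Wasting from the return line (neglecting effluent solids): Q_w = V·X / (θ_c·X_r) = 10.44 × 1950 / (20.3 × 11000) = 0.09114 m³/d.

Q_w ≈ 0.0911 m³/d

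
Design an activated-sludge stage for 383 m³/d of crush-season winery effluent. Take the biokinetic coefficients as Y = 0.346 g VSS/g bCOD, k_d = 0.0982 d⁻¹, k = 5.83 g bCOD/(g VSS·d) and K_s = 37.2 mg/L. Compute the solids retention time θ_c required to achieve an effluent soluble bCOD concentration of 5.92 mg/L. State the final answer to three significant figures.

θ_c ≈ 5.59 d

From 1/θ_c = Y·k·S/(K_s + S) − k_d: Y·k·S/(K_s+S) = 0.346 × 5.83 × 5.92 / (37.2 + 5.92) = 0.2769 d⁻¹.
1/θ_c = 0.2769 − 0.0982 = 0.1787 d⁻¹, so θ_c = 5.595 d.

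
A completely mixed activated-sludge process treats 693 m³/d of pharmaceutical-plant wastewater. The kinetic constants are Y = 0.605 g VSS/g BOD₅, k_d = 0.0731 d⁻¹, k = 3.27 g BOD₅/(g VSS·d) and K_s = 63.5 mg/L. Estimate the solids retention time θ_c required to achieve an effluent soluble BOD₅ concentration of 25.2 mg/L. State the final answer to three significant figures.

From 1/θ_c = Y·k·S/(K_s + S) − k_d: Y·k·S/(K_s+S) = 0.605 × 3.27 × 25.2 / (63.5 + 25.2) = 0.5621 d⁻¹.
θ_c = 1/(μ − k_d) = 1/(0.5621 − 0.0731) = 1/0.4890 = 2.045 d.

θ_c ≈ 2.05 d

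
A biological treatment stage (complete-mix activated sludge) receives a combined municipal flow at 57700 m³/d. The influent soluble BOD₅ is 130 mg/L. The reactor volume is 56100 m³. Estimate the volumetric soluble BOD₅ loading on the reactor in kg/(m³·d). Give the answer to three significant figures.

L_v = Q S₀ / V = 57700 × 130 × 10⁻³ / 56100 = 0.1337 kg/(m³·d).

L_v ≈ 0.134 kg soluble BOD₅/(m³·d)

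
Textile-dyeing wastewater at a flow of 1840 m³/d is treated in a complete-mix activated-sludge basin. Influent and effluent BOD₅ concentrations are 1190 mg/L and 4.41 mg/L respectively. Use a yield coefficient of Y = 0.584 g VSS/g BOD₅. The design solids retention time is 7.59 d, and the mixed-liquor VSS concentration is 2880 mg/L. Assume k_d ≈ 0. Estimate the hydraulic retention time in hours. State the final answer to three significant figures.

V·X = Y·Q·ΔS·θ_c gives V = 0.584 × 1840 × (1190 − 4.41) × 7.59 / 2880 = 3357 m³.
τ = V/Q = 3357/1840 = 1.825 d, or 43.79 h.

τ ≈ 43.8 h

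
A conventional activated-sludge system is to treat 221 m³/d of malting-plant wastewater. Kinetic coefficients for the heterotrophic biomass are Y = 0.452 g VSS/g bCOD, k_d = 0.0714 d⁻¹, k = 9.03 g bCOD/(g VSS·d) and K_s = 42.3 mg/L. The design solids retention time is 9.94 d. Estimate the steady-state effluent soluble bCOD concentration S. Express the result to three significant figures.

From the Monod/SRT balance for a CMAS, S = K_s·(1+k_d θ_c)/[θ_c·(Y k − k_d) − 1] = 42.3 × (1 + 0.0714 × 9.94) / [9.94 × (0.452 × 9.03 − 0.0714) − 1] = 72.32 / 38.86 = 1.861 mg/L.

S ≈ 1.86 mg/L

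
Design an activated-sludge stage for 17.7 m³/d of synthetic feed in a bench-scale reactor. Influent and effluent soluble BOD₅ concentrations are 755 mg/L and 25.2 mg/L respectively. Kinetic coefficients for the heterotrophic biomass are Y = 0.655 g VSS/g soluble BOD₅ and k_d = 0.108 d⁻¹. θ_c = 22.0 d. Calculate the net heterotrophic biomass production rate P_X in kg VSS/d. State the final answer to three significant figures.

P_X ≈ 2.51 kg VSS/d

Observed yield with endogenous decay: Y_obs = Y / (1 + k_d·θ_c) = 0.655 / (1 + 0.108 × 22.0) = 0.655 / 3.376 = 0.1940 g VSS/g soluble BOD₅.
Q·(S₀ − S) = 17.7 × (755 − 25.2) × 10⁻³ = 12.92 kg/d removed.
P_X = Y_obs · Q(S₀ − S) = 0.1940 × 12.92 = 2.506 kg VSS/d.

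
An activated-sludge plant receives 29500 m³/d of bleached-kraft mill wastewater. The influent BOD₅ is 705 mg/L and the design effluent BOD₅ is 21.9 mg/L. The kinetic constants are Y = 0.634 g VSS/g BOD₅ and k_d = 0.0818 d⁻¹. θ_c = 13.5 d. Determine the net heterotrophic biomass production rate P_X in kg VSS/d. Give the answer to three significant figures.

P_X ≈ 6070 kg VSS/d

The observed yield is Y_obs = Y/(1 + k_d·θ_c) = 0.634 / (1 + 0.0818 × 13.5) = 0.634 / 2.104 = 0.3013 g VSS per g BOD₅ removed.
ΔS = 705 − 21.9 = 683.1 mg/L, so the substrate removal rate is 29500 × 683.1/1000 = 20151 kg BOD₅/d.
So the net sludge growth is P_X = 0.3013 × 20151 = 6071 kg VSS/d.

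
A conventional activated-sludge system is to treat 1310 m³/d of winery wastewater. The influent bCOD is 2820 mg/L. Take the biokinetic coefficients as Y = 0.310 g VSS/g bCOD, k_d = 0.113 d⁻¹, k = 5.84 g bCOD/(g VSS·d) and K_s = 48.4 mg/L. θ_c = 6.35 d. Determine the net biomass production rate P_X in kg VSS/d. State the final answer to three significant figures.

P_X ≈ 665 kg VSS/d

Effluent substrate depends only on kinetics and SRT: S = K_s(1 + k_d θ_c) / [θ_c(Yk − k_d) − 1] = 48.4 × (1 + 0.113 × 6.35) / [6.35 × (0.310 × 5.84 − 0.113) − 1] = 83.13 / 9.778 = 8.501 mg/L.
Correct the yield for decay: Y_obs = Y/(1 + k_d θ_c) = 0.310 / (1 + 0.113 × 6.35) = 0.310 / 1.718 = 0.1805.
Mass of bCOD removed per day: Q(S₀ − S) = 1310 × 2812 g/m³ = 3683 kg/d.
P_X = Y_obs · Q(S₀ − S) = 0.1805 × 3683 = 664.8 kg VSS/d.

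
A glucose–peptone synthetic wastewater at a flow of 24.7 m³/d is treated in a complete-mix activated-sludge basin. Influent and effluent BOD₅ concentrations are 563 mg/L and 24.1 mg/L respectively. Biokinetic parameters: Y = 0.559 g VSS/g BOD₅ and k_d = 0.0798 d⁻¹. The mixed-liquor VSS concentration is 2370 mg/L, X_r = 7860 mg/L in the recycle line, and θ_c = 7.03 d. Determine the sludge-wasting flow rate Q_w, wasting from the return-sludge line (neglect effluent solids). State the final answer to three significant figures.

Steady-state biomass mass balance: V·X·(1 + k_d·θ_c) = Y·Q·(S₀ − S)·θ_c, so V = 0.559 × 24.7 × (563 − 24.1) × 7.03 / [2370 × (1 + 0.0798 × 7.03)] = 5.23×10^4 / 3700 = 14.14 m³.
Wasting from the return line (neglecting effluent solids): Q_w = V·X / (θ_c·X_r) = 14.14 × 2370 / (7.03 × 7860) = 0.6064 m³/d.

Q_w ≈ 0.606 m³/d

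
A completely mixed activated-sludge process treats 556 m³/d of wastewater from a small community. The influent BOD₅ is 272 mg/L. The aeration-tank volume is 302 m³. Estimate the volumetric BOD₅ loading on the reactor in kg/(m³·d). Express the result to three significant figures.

L_v ≈ 0.501 kg BOD₅/(m³·d)

Applied BOD₅ load per unit volume = Q·S₀/V = (556 × 272/1000)/302.0 = 0.5008 kg BOD₅·m⁻³·d⁻¹.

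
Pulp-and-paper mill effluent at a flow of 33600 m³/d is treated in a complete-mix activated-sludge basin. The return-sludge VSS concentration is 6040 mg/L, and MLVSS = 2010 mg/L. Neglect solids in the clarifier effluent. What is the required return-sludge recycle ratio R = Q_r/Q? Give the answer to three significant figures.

Solids balance on the clarifier gives (1+R)X = R·X_r, so R = X/(X_r − X) = 2010 / (6040 − 2010) = 0.4988.

R ≈ 0.499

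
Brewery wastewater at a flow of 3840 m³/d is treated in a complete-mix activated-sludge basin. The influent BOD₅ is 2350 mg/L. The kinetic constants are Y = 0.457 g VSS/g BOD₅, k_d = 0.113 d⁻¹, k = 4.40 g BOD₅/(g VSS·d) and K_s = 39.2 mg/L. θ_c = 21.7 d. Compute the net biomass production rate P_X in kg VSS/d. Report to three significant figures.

P_X ≈ 1190 kg VSS/d

Effluent substrate depends only on kinetics and SRT: S = K_s(1 + k_d θ_c) / [θ_c(Yk − k_d) − 1] = 39.2 × (1 + 0.113 × 21.7) / [21.7 × (0.457 × 4.40 − 0.113) − 1] = 135.3 / 40.18 = 3.368 mg/L.
The observed yield is Y_obs = Y/(1 + k_d·θ_c) = 0.457 / (1 + 0.113 × 21.7) = 0.457 / 3.452 = 0.1324 g VSS per g BOD₅ removed.
Q·(S₀ − S) = 3840 × (2350 − 3.37) × 10⁻³ = 9011 kg/d removed.
P_X = Y_obs · Q(S₀ − S) = 0.1324 × 9011 = 1193 kg VSS/d.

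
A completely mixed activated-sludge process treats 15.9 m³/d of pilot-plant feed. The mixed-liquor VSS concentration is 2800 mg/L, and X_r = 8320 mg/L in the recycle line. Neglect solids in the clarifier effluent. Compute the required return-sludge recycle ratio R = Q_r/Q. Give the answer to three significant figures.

R ≈ 0.507

Mass balance around the secondary clarifier (neglecting effluent solids): R = X / (X_r − X) = 2800 / (8320 − 2800) = 0.5072.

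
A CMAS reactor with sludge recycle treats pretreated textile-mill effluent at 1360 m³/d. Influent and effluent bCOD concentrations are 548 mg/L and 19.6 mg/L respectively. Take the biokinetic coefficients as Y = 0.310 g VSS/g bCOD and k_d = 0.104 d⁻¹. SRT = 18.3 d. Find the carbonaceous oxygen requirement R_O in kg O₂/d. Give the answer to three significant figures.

Correct the yield for decay: Y_obs = Y/(1 + k_d θ_c) = 0.310 / (1 + 0.104 × 18.3) = 0.310 / 2.903 = 0.1068.
Q·(S₀ − S) = 1360 × (548 − 19.6) × 10⁻³ = 718.6 kg/d removed.
Net sludge production P_X = 0.1068 × 718.6 = 76.73 kg VSS/d.
R_O = Q·(S₀ − S) − 1.42·P_X = 718.6 − 1.42 × 76.73 = 609.7 kg O₂/d.

R_O ≈ 610 kg O₂/d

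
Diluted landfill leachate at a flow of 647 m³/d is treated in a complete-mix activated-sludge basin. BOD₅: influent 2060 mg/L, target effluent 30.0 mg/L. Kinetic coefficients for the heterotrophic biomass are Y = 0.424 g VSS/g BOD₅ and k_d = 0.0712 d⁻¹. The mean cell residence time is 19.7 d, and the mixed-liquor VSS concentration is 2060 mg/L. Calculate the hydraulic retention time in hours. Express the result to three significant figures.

τ ≈ 82.2 h

From the SRT design equation V = Y Q (S₀−S) θ_c / [X (1 + k_d θ_c)] = 0.424 × 647 × (2060 − 30.0) × 19.7 / [2060 × (1 + 0.0712 × 19.7)] = 1.1×10^7 / 4949 = 2217 m³.
τ = V/Q = 2217/647 = 3.426 d, or 82.22 h.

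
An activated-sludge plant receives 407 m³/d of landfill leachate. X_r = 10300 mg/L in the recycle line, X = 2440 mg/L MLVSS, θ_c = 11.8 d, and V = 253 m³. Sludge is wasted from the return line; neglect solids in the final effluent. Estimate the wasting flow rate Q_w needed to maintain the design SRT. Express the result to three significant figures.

Wasting from the return line (neglecting effluent solids): Q_w = V·X / (θ_c·X_r) = 253.0 × 2440 / (11.8 × 10300) = 5.079 m³/d.

Q_w ≈ 5.08 m³/d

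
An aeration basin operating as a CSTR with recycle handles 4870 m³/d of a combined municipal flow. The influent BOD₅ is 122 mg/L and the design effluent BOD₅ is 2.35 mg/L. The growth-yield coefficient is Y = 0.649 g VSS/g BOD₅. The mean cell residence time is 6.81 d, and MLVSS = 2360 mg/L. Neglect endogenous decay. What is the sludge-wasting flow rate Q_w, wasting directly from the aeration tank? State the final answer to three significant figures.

Biomass mass balance (decay neglected): V·X = Y·Q·(S₀ − S)·θ_c, so V = 0.649 × 4870 × (122 − 2.35) × 6.81 / 2360 = 1091 m³.
With mixed-liquor wasting, θ_c = V/Q_w, so Q_w = V/θ_c = 1091/6.81 = 160.2 m³/d.

Q_w ≈ 160 m³/d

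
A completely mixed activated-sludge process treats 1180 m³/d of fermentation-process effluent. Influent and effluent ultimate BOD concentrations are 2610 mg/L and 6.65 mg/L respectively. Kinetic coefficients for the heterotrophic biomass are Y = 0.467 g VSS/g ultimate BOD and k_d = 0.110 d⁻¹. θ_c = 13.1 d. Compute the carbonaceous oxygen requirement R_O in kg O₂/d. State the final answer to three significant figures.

R_O ≈ 2240 kg O₂/d

Y_obs = Y / (1 + k_d θ_c) = 0.467 / (1 + 0.110 × 13.1) = 0.467 / 2.441 = 0.1913.
ΔS = 2610 − 6.65 = 2603 mg/L, so the substrate removal rate is 1180 × 2603/1000 = 3072 kg ultimate BOD/d.
P_X = Y_obs·Q·(S₀ − S) = 0.1913 × 3072 = 587.7 kg VSS/d.
Carbonaceous O₂ demand = substrate oxidised − cell-mass equivalent = 3072 − 1.42 × 587.7 = 2237 kg O₂/d.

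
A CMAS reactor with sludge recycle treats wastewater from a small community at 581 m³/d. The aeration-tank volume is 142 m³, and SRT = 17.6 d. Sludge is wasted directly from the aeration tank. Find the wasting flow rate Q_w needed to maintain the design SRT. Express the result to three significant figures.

Q_w ≈ 8.07 m³/d

Wasting from the aeration tank: Q_w = V / θ_c = 142.0 / 17.6 = 8.068 m³/d.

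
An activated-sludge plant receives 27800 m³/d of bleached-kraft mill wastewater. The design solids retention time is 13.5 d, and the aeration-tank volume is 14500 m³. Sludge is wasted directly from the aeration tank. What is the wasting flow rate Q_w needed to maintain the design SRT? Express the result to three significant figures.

Q_w ≈ 1070 m³/d

For wasting at MLVSS concentration, Q_w = V/θ_c = 14500/13.5 = 1074 m³/d.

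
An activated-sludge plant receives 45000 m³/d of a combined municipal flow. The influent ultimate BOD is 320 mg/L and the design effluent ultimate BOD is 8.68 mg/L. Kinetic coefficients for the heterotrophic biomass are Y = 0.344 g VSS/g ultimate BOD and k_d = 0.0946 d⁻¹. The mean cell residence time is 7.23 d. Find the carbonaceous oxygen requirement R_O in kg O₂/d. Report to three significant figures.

Y_obs = Y / (1 + k_d θ_c) = 0.344 / (1 + 0.0946 × 7.23) = 0.344 / 1.684 = 0.2043.
Q·(S₀ − S) = 45000 × (320 − 8.68) × 10⁻³ = 14009 kg/d removed.
P_X = Y_obs·Q·(S₀ − S) = 0.2043 × 14009 = 2862 kg VSS/d.
R_O = Q·ΔS − 1.42 P_X = 14009 − 4064 = 9946 kg O₂/d.

R_O ≈ 9950 kg O₂/d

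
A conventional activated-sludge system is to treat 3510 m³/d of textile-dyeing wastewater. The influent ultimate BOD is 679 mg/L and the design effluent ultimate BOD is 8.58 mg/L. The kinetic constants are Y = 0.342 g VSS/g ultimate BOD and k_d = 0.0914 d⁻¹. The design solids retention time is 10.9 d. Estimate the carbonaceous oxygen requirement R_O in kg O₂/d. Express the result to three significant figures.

Observed yield with endogenous decay: Y_obs = Y / (1 + k_d·θ_c) = 0.342 / (1 + 0.0914 × 10.9) = 0.342 / 1.996 = 0.1713 g VSS/g ultimate BOD.
ΔS = 679 − 8.58 = 670.4 mg/L, so the substrate removal rate is 3510 × 670.4/1000 = 2353 kg ultimate BOD/d.
Biomass synthesised: P_X = Y_obs × 2353 = 403.1 kg VSS/d.
R_O = Q·ΔS − 1.42 P_X = 2353 − 572.5 = 1781 kg O₂/d.

R_O ≈ 1780 kg O₂/d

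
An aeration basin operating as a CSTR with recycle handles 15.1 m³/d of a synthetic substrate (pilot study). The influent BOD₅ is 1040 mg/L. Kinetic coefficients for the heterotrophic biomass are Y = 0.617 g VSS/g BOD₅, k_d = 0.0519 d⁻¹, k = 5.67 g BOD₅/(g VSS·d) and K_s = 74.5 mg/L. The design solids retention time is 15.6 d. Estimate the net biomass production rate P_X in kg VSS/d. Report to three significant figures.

P_X ≈ 5.34 kg VSS/d

Effluent substrate depends only on kinetics and SRT: S = K_s(1 + k_d θ_c) / [θ_c(Yk − k_d) − 1] = 74.5 × (1 + 0.0519 × 15.6) / [15.6 × (0.617 × 5.67 − 0.0519) − 1] = 134.8 / 52.77 = 2.555 mg/L.
Y_obs = Y / (1 + k_d θ_c) = 0.617 / (1 + 0.0519 × 15.6) = 0.617 / 1.810 = 0.3410.
ΔS = 1040 − 2.56 = 1037 mg/L, so the substrate removal rate is 15.1 × 1037/1000 = 15.67 kg BOD₅/d.
Net biomass production P_X = Y_obs × Q·(S₀ − S) = 0.3410 × 15.67 = 5.341 kg VSS/d.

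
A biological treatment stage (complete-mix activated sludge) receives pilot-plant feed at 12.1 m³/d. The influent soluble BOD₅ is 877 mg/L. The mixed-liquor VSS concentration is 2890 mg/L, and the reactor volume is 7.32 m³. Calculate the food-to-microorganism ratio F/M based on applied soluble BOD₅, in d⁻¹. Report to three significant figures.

F/M ≈ 0.502 d⁻¹

F/M = Q·S₀ / (V·X) = 12.1 × 877 / (7.320 × 2890) = 0.5016 g soluble BOD₅·(g VSS·d)⁻¹.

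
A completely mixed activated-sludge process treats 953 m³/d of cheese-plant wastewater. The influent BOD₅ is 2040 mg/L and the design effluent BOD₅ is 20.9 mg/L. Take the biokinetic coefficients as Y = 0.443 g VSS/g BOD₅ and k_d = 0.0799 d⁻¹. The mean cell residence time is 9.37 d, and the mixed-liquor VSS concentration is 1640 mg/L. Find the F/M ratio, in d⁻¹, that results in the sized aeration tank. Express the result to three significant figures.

Steady-state biomass mass balance: V·X·(1 + k_d·θ_c) = Y·Q·(S₀ − S)·θ_c, so V = 0.443 × 953 × (2040 − 20.9) × 9.37 / [1640 × (1 + 0.0799 × 9.37)] = 7.99×10^6 / 2868 = 2785 m³.
F/M = applied load / biomass = Q·S₀/(V·X) = 953 × 2040 / (2785 × 1640) = 0.4256 d⁻¹.

F/M ≈ 0.426 d⁻¹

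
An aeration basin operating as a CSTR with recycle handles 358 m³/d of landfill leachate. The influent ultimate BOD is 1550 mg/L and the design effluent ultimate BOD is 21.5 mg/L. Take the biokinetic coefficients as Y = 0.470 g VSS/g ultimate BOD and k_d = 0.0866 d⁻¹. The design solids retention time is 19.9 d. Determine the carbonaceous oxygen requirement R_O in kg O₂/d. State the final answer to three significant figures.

R_O ≈ 413 kg O₂/d

The observed yield is Y_obs = Y/(1 + k_d·θ_c) = 0.470 / (1 + 0.0866 × 19.9) = 0.470 / 2.723 = 0.1726 g VSS per g ultimate BOD removed.
Q·(S₀ − S) = 358 × (1550 − 21.5) × 10⁻³ = 547.2 kg/d removed.
Biomass synthesised: P_X = Y_obs × 547.2 = 94.44 kg VSS/d.
R_O = Q·(S₀ − S) − 1.42·P_X = 547.2 − 1.42 × 94.44 = 413.1 kg O₂/d.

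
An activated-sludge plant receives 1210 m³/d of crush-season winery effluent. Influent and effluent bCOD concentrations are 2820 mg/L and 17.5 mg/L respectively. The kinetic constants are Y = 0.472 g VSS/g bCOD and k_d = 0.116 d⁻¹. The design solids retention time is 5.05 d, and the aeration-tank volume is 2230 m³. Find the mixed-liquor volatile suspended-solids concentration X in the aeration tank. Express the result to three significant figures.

X = Y·Q·ΔS·θ_c / [V·(1 + k_d θ_c)] = 0.472 × 1210 × (2820 − 17.5) × 5.05 / [2230 × (1 + 0.116 × 5.05)] = 2286 mg/L.

X ≈ 2290 mg/L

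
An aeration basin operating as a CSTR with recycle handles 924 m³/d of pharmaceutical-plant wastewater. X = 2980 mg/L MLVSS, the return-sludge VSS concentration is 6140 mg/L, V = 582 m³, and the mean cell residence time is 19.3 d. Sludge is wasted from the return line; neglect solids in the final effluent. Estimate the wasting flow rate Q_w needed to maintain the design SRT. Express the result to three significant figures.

θ_c = V·X/(Q_w·X_r) when wasting from the recycle, so Q_w = V·X/(θ_c·X_r) = 582.0 × 2980 / (19.3 × 6140) = 14.64 m³/d.

Q_w ≈ 14.6 m³/d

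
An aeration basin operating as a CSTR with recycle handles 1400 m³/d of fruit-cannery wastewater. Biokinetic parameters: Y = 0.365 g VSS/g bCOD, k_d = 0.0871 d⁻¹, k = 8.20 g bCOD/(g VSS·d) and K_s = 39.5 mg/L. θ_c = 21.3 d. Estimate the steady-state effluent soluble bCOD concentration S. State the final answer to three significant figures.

For a completely mixed reactor with recycle the Lawrence–McCarty relation gives S = K_s·(1 + k_d·θ_c) / [θ_c·(Y·k − k_d) − 1] = 39.5 × (1 + 0.0871 × 21.3) / [21.3 × (0.365 × 8.20 − 0.0871) − 1] = 112.8 / 60.90 = 1.852 mg/L.

S ≈ 1.85 mg/L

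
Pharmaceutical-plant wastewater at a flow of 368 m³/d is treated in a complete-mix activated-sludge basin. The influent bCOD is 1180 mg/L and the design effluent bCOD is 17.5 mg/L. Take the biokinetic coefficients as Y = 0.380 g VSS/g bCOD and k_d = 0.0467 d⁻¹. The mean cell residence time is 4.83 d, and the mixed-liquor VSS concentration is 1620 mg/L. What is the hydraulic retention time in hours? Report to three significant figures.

τ ≈ 25.8 h

From the SRT design equation V = Y Q (S₀−S) θ_c / [X (1 + k_d θ_c)] = 0.380 × 368 × (1180 − 17.5) × 4.83 / [1620 × (1 + 0.0467 × 4.83)] = 7.85×10^5 / 1985 = 395.5 m³.
Hydraulic retention time τ = V/Q = 395.5 / 368 = 1.075 d = 25.79 h.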